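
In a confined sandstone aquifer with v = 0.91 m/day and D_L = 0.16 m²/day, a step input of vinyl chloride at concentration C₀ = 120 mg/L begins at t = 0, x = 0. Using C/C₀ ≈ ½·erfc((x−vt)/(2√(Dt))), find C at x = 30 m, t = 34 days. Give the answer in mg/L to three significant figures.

73.5 mg/L

For a continuous step input, C/C₀ ≈ ½·erfc((x−vt)/(2√(Dt))).
vt = 0.91 × 34 = 30.94 m and 2√(Dt) = 2√(0.16 × 34) = 4.665 m.
Argument (x−vt)/(2√(Dt)) = (30 − 30.94)/4.665 = -0.2015; ½·erfc(-0.2015) = 0.6122.
C = 120 × 0.6122 = 73.5 mg/L.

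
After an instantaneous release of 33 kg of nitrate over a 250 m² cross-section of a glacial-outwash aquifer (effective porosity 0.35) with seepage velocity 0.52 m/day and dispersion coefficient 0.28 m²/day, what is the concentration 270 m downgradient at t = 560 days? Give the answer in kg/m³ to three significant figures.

0.00415 kg/m³

For an instantaneous plane source, C(x,t) = M/(n_e·A·√(4πDt)) · exp(−(x−vt)²/(4Dt)), with n_e·A the pore (flow) area.
Plume center vt = 0.52 × 560 = 291.2 m, so the well at 270 m is 21.2 m upgradient of the peak.
√(4πDt) = 44.39 m, giving peak height M/(n_e·A·√(4πDt)) = 33/(0.35 × 250 × 44.39) = 0.008496 kg/m³.
(x−vt)²/(4Dt) = (-21.2)²/(4 × 0.28 × 560) = 0.7166; exp(−0.7166) = 0.4884.
C = 0.008496 × 0.4884 = 0.00415 kg/m³.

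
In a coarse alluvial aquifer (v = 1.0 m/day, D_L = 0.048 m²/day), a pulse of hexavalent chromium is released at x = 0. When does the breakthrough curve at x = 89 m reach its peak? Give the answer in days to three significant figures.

89.0 days

For the 1D instantaneous-source solution, setting ∂C/∂t = 0 at fixed x gives v²t² + 2Dt − x² = 0, so t = (√(D² + v²x²) − D)/v².
√(D² + v²x²) = √(0.048² + 1.0² × 89²) = 89.00; v² = 1.
t = (89.00 − 0.048)/1 = 89.0 days (vs. the pure-advection estimate x/v = 89.0 d).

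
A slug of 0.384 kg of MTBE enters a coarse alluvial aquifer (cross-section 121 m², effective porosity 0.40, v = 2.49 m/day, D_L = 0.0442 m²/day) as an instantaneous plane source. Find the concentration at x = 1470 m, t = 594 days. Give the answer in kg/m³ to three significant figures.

0.000200 kg/m³

For an instantaneous plane source, C(x,t) = M/(n_e·A·√(4πDt)) · exp(−(x−vt)²/(4Dt)), with n_e·A the pore (flow) area.
Plume center vt = 2.49 × 594 = 1479.06 m, so the well at 1470 m is 9.06 m upgradient of the peak.
√(4πDt) = 18.16 m, giving peak height M/(n_e·A·√(4πDt)) = 0.384/(0.40 × 121 × 18.16) = 0.0004369 kg/m³.
(x−vt)²/(4Dt) = (-9.06)²/(4 × 0.0442 × 594) = 0.7816; exp(−0.7816) = 0.4577.
C = 0.0004369 × 0.4577 = 0.000200 kg/m³.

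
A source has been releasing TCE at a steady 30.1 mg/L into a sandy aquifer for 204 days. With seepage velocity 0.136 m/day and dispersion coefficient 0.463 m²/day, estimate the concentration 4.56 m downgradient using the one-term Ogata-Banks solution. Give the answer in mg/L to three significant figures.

For a continuous step input, C/C₀ ≈ ½·erfc((x−vt)/(2√(Dt))).
vt = 0.136 × 204 = 27.744 m and 2√(Dt) = 2√(0.463 × 204) = 19.44 m.
Argument (x−vt)/(2√(Dt)) = (4.56 − 27.744)/19.44 = -1.193; ½·erfc(-1.193) = 0.9542.
C = 30.1 × 0.9542 = 28.7 mg/L.

28.7 mg/L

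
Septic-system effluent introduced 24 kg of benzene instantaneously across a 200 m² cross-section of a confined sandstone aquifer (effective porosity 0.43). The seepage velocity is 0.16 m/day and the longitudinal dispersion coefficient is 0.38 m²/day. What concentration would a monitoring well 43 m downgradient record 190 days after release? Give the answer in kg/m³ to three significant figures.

0.00535 kg/m³

For an instantaneous plane source, C(x,t) = M/(n_e·A·√(4πDt)) · exp(−(x−vt)²/(4Dt)), with n_e·A the pore (flow) area.
Plume center vt = 0.16 × 190 = 30.4 m, so the well at 43 m is 12.6 m downgradient of the peak.
√(4πDt) = 30.12 m, giving peak height M/(n_e·A·√(4πDt)) = 24/(0.43 × 200 × 30.12) = 0.009265 kg/m³.
(x−vt)²/(4Dt) = (12.6)²/(4 × 0.38 × 190) = 0.5497; exp(−0.5497) = 0.5771.
C = 0.009265 × 0.5771 = 0.00535 kg/m³.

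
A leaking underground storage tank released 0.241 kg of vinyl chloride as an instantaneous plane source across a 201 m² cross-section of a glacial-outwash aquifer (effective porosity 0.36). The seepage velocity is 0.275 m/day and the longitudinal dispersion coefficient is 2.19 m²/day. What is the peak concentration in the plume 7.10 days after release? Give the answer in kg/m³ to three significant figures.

0.000238 kg/m³

The peak of an instantaneous 1D plume sits at x = vt; there the Gaussian factor is 1 and C_max = M/(n_e·A·√(4πDt)), where n_e·A is the pore area the mass is dissolved in.
√(4πDt) = √(4π × 2.19 × 7.10) = 13.98 m, so C_max = 0.241/(0.36 × 201 × 13.98) = 0.000238 kg/m³.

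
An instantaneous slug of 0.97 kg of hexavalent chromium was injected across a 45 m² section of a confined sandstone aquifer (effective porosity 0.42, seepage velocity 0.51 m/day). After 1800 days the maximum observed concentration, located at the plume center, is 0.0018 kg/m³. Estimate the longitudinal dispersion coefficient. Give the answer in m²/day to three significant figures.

At the plume center C_max = M/(n_e·A·√(4πDt)), so D = M²/(4πt·(n_e·A·C_max)²).
n_e·A·C_max = 0.42 × 45 × 0.0018 = 0.03402 kg/m.
D = 0.97²/(4π × 1800 × 0.03402²) = 0.0359 m²/day.

0.0359 m²/day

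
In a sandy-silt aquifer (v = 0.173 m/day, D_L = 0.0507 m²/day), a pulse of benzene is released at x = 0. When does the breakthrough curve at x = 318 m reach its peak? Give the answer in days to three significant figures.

For the 1D instantaneous-source solution, setting ∂C/∂t = 0 at fixed x gives v²t² + 2Dt − x² = 0, so t = (√(D² + v²x²) − D)/v².
√(D² + v²x²) = √(0.0507² + 0.173² × 318²) = 55.01; v² = 0.029929.
t = (55.01 − 0.0507)/0.029929 = 1840 days (vs. the pure-advection estimate x/v = 1840 d).

1840 days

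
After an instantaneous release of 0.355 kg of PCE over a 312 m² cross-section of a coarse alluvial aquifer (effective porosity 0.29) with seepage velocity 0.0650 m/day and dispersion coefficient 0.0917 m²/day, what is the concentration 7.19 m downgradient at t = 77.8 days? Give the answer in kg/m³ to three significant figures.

0.000353 kg/m³

For an instantaneous plane source, C(x,t) = M/(n_e·A·√(4πDt)) · exp(−(x−vt)²/(4Dt)), with n_e·A the pore (flow) area.
Plume center vt = 0.0650 × 77.8 = 5.057 m, so the well at 7.19 m is 2.133 m downgradient of the peak.
√(4πDt) = 9.468 m, giving peak height M/(n_e·A·√(4πDt)) = 0.355/(0.29 × 312 × 9.468) = 0.0004144 kg/m³.
(x−vt)²/(4Dt) = (2.133)²/(4 × 0.0917 × 77.8) = 0.1594; exp(−0.1594) = 0.8527.
C = 0.0004144 × 0.8527 = 0.000353 kg/m³.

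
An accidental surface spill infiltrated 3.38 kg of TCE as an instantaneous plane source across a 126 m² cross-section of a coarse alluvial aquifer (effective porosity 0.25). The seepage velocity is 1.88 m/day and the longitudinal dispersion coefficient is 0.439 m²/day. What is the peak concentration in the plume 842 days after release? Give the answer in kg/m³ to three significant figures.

0.00157 kg/m³

The peak of an instantaneous 1D plume sits at x = vt; there the Gaussian factor is 1 and C_max = M/(n_e·A·√(4πDt)), where n_e·A is the pore area the mass is dissolved in.
√(4πDt) = √(4π × 0.439 × 842) = 68.15 m, so C_max = 3.38/(0.25 × 126 × 68.15) = 0.00157 kg/m³.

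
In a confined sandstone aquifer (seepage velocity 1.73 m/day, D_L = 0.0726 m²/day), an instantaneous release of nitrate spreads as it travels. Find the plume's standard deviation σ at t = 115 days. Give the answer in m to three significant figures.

4.09 m

Dispersive spreading gives a Gaussian with σ² = 2Dt; advection only shifts the center.
σ = √(2 × 0.0726 × 115) = 4.09 m.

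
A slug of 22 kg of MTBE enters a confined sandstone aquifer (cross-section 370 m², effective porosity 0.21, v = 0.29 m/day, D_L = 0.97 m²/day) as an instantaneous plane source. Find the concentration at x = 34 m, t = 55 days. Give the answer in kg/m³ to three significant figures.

0.00238 kg/m³

For an instantaneous plane source, C(x,t) = M/(n_e·A·√(4πDt)) · exp(−(x−vt)²/(4Dt)), with n_e·A the pore (flow) area.
Plume center vt = 0.29 × 55 = 15.95 m, so the well at 34 m is 18.05 m downgradient of the peak.
√(4πDt) = 25.89 m, giving peak height M/(n_e·A·√(4πDt)) = 22/(0.21 × 370 × 25.89) = 0.01094 kg/m³.
(x−vt)²/(4Dt) = (18.05)²/(4 × 0.97 × 55) = 1.527; exp(−1.527) = 0.2172.
C = 0.01094 × 0.2172 = 0.00238 kg/m³.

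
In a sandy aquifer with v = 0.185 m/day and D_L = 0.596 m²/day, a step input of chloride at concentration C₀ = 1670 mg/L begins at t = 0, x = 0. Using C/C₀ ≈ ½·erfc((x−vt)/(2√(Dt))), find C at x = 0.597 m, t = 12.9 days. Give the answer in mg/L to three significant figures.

1130 mg/L

For a continuous step input, C/C₀ ≈ ½·erfc((x−vt)/(2√(Dt))).
vt = 0.185 × 12.9 = 2.3865 m and 2√(Dt) = 2√(0.596 × 12.9) = 5.546 m.
Argument (x−vt)/(2√(Dt)) = (0.597 − 2.3865)/5.546 = -0.3227; ½·erfc(-0.3227) = 0.6759.
C = 1670 × 0.6759 = 1130 mg/L.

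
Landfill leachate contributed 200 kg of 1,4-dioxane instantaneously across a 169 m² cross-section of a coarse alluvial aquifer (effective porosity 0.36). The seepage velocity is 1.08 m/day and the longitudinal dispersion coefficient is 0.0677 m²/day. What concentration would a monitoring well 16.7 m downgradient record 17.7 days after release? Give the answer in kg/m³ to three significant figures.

For an instantaneous plane source, C(x,t) = M/(n_e·A·√(4πDt)) · exp(−(x−vt)²/(4Dt)), with n_e·A the pore (flow) area.
Plume center vt = 1.08 × 17.7 = 19.116 m, so the well at 16.7 m is 2.416 m upgradient of the peak.
√(4πDt) = 3.880 m, giving peak height M/(n_e·A·√(4πDt)) = 200/(0.36 × 169 × 3.880) = 0.8472 kg/m³.
(x−vt)²/(4Dt) = (-2.416)²/(4 × 0.0677 × 17.7) = 1.218; exp(−1.218) = 0.2958.
C = 0.8472 × 0.2958 = 0.251 kg/m³.

0.251 kg/m³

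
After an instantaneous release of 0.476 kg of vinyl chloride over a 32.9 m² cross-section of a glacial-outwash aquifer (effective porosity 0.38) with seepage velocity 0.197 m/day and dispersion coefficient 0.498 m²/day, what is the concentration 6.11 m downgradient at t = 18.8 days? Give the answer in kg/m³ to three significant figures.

For an instantaneous plane source, C(x,t) = M/(n_e·A·√(4πDt)) · exp(−(x−vt)²/(4Dt)), with n_e·A the pore (flow) area.
Plume center vt = 0.197 × 18.8 = 3.7036 m, so the well at 6.11 m is 2.4064 m downgradient of the peak.
√(4πDt) = 10.85 m, giving peak height M/(n_e·A·√(4πDt)) = 0.476/(0.38 × 32.9 × 10.85) = 0.003509 kg/m³.
(x−vt)²/(4Dt) = (2.4064)²/(4 × 0.498 × 18.8) = 0.1546; exp(−0.1546) = 0.8568.
C = 0.003509 × 0.8568 = 0.00301 kg/m³.

0.00301 kg/m³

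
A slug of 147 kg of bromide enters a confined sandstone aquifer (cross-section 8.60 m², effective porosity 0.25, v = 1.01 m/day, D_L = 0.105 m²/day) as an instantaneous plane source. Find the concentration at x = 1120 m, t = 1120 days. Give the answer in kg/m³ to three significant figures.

1.36 kg/m³

For an instantaneous plane source, C(x,t) = M/(n_e·A·√(4πDt)) · exp(−(x−vt)²/(4Dt)), with n_e·A the pore (flow) area.
Plume center vt = 1.01 × 1120 = 1131.2 m, so the well at 1120 m is 11.2 m upgradient of the peak.
√(4πDt) = 38.44 m, giving peak height M/(n_e·A·√(4πDt)) = 147/(0.25 × 8.60 × 38.44) = 1.779 kg/m³.
(x−vt)²/(4Dt) = (-11.2)²/(4 × 0.105 × 1120) = 0.2667; exp(−0.2667) = 0.7659.
C = 1.779 × 0.7659 = 1.36 kg/m³.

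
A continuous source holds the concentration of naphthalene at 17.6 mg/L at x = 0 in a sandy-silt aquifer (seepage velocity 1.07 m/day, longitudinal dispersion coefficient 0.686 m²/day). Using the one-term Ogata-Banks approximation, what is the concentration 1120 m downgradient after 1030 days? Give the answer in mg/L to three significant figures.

For a continuous step input, C/C₀ ≈ ½·erfc((x−vt)/(2√(Dt))).
vt = 1.07 × 1030 = 1102.1 m and 2√(Dt) = 2√(0.686 × 1030) = 53.16 m.
Argument (x−vt)/(2√(Dt)) = (1120 − 1102.1)/53.16 = 0.3367; ½·erfc(0.3367) = 0.3170.
C = 17.6 × 0.3170 = 5.58 mg/L.

5.58 mg/L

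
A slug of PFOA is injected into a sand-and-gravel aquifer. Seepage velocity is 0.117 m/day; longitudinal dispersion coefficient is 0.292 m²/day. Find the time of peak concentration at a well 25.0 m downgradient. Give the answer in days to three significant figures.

193 days

For the 1D instantaneous-source solution, setting ∂C/∂t = 0 at fixed x gives v²t² + 2Dt − x² = 0, so t = (√(D² + v²x²) − D)/v².
√(D² + v²x²) = √(0.292² + 0.117² × 25.0²) = 2.940; v² = 0.013689.
t = (2.940 − 0.292)/0.013689 = 193 days (vs. the pure-advection estimate x/v = 214 d).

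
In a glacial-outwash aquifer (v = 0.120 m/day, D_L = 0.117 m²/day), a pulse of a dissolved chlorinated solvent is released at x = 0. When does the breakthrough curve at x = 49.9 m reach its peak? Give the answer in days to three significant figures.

408 days

For the 1D instantaneous-source solution, setting ∂C/∂t = 0 at fixed x gives v²t² + 2Dt − x² = 0, so t = (√(D² + v²x²) − D)/v².
√(D² + v²x²) = √(0.117² + 0.120² × 49.9²) = 5.989; v² = 0.0144.
t = (5.989 − 0.117)/0.0144 = 408 days (vs. the pure-advection estimate x/v = 416 d).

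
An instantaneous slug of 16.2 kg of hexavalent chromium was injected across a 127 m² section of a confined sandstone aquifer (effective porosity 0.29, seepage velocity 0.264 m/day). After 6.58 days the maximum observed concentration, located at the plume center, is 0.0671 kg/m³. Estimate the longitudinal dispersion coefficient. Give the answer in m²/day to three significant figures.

At the plume center C_max = M/(n_e·A·√(4πDt)), so D = M²/(4πt·(n_e·A·C_max)²).
n_e·A·C_max = 0.29 × 127 × 0.0671 = 2.471 kg/m.
D = 16.2²/(4π × 6.58 × 2.471²) = 0.520 m²/day.

0.520 m²/day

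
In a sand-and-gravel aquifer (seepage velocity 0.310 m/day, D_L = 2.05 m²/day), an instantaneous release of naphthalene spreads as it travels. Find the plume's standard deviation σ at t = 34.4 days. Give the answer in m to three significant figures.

Dispersive spreading gives a Gaussian with σ² = 2Dt; advection only shifts the center.
σ = √(2 × 2.05 × 34.4) = 11.9 m.

11.9 m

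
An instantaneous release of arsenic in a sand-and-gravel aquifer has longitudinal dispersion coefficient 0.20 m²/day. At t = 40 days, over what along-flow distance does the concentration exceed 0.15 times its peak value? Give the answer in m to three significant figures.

The plume is Gaussian with σ = √(2Dt) = √(2 × 0.20 × 40) = 4.000 m.
C/C_peak = exp(−Δx²/(2σ²)) = 0.15 ⇒ Δx = σ·√(−2 ln 0.15) = 4.000 × 1.948 = 7.792 m.
Width = 2Δx = 15.6 m.

15.6 m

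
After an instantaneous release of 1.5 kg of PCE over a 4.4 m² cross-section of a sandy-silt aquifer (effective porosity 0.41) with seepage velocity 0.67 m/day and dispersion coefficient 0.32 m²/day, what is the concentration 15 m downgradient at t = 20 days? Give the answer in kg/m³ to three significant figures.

0.0839 kg/m³

For an instantaneous plane source, C(x,t) = M/(n_e·A·√(4πDt)) · exp(−(x−vt)²/(4Dt)), with n_e·A the pore (flow) area.
Plume center vt = 0.67 × 20 = 13.4 m, so the well at 15 m is 1.6 m downgradient of the peak.
√(4πDt) = 8.968 m, giving peak height M/(n_e·A·√(4πDt)) = 1.5/(0.41 × 4.4 × 8.968) = 0.09272 kg/m³.
(x−vt)²/(4Dt) = (1.6)²/(4 × 0.32 × 20) = 0.1000; exp(−0.1000) = 0.9048.
C = 0.09272 × 0.9048 = 0.0839 kg/m³.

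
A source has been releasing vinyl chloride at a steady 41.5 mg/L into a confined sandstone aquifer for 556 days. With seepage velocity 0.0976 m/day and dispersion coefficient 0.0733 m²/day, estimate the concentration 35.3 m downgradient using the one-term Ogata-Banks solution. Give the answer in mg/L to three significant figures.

40.8 mg/L

For a continuous step input, C/C₀ ≈ ½·erfc((x−vt)/(2√(Dt))).
vt = 0.0976 × 556 = 54.2656 m and 2√(Dt) = 2√(0.0733 × 556) = 12.77 m.
Argument (x−vt)/(2√(Dt)) = (35.3 − 54.2656)/12.77 = -1.485; ½·erfc(-1.485) = 0.9821.
C = 41.5 × 0.9821 = 40.8 mg/L.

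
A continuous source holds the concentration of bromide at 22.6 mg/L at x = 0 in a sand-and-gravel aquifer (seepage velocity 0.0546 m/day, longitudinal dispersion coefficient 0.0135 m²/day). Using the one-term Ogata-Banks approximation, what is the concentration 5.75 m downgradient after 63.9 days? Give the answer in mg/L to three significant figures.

For a continuous step input, C/C₀ ≈ ½·erfc((x−vt)/(2√(Dt))).
vt = 0.0546 × 63.9 = 3.48894 m and 2√(Dt) = 2√(0.0135 × 63.9) = 1.858 m.
Argument (x−vt)/(2√(Dt)) = (5.75 − 3.48894)/1.858 = 1.217; ½·erfc(1.217) = 0.04262.
C = 22.6 × 0.04262 = 0.963 mg/L.

0.963 mg/L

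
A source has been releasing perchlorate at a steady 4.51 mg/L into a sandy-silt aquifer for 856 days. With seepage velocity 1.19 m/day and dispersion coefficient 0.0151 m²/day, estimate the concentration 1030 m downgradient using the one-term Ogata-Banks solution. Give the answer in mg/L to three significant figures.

0.0574 mg/L

For a continuous step input, C/C₀ ≈ ½·erfc((x−vt)/(2√(Dt))).
vt = 1.19 × 856 = 1018.64 m and 2√(Dt) = 2√(0.0151 × 856) = 7.190 m.
Argument (x−vt)/(2√(Dt)) = (1030 − 1018.64)/7.190 = 1.580; ½·erfc(1.580) = 0.01273.
C = 4.51 × 0.01273 = 0.0574 mg/L.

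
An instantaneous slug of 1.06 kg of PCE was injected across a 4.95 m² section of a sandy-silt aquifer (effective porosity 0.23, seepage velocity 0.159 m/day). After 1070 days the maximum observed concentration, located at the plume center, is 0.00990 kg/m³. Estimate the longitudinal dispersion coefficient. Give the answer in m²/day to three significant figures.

At the plume center C_max = M/(n_e·A·√(4πDt)), so D = M²/(4πt·(n_e·A·C_max)²).
n_e·A·C_max = 0.23 × 4.95 × 0.00990 = 0.01127 kg/m.
D = 1.06²/(4π × 1070 × 0.01127²) = 0.658 m²/day.

0.658 m²/day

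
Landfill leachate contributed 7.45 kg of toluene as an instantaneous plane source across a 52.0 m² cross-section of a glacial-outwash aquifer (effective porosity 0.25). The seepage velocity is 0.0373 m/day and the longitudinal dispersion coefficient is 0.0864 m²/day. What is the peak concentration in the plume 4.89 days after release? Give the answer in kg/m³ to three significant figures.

0.249 kg/m³

The peak of an instantaneous 1D plume sits at x = vt; there the Gaussian factor is 1 and C_max = M/(n_e·A·√(4πDt)), where n_e·A is the pore area the mass is dissolved in.
√(4πDt) = √(4π × 0.0864 × 4.89) = 2.304 m, so C_max = 7.45/(0.25 × 52.0 × 2.304) = 0.249 kg/m³.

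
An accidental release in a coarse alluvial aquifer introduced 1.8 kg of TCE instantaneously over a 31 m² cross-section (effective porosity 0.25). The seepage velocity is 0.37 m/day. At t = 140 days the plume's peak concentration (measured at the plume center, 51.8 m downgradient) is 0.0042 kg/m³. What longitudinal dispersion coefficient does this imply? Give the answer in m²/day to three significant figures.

1.74 m²/day

At the plume center C_max = M/(n_e·A·√(4πDt)), so D = M²/(4πt·(n_e·A·C_max)²).
n_e·A·C_max = 0.25 × 31 × 0.0042 = 0.03255 kg/m.
D = 1.8²/(4π × 140 × 0.03255²) = 1.74 m²/day.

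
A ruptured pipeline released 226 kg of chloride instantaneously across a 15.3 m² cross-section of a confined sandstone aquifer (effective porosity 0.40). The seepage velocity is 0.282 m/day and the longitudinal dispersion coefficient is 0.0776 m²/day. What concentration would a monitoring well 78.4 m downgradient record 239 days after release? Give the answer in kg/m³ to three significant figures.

For an instantaneous plane source, C(x,t) = M/(n_e·A·√(4πDt)) · exp(−(x−vt)²/(4Dt)), with n_e·A the pore (flow) area.
Plume center vt = 0.282 × 239 = 67.398 m, so the well at 78.4 m is 11.002 m downgradient of the peak.
√(4πDt) = 15.27 m, giving peak height M/(n_e·A·√(4πDt)) = 226/(0.40 × 15.3 × 15.27) = 2.418 kg/m³.
(x−vt)²/(4Dt) = (11.002)²/(4 × 0.0776 × 239) = 1.632; exp(−1.632) = 0.1955.
C = 2.418 × 0.1955 = 0.473 kg/m³.

0.473 kg/m³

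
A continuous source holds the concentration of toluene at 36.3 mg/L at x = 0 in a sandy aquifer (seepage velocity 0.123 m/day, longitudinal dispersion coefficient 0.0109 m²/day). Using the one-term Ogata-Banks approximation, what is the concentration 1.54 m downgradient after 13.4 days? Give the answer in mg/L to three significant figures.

For a continuous step input, C/C₀ ≈ ½·erfc((x−vt)/(2√(Dt))).
vt = 0.123 × 13.4 = 1.6482 m and 2√(Dt) = 2√(0.0109 × 13.4) = 0.7644 m.
Argument (x−vt)/(2√(Dt)) = (1.54 − 1.6482)/0.7644 = -0.1415; ½·erfc(-0.1415) = 0.5793.
C = 36.3 × 0.5793 = 21.0 mg/L.

21.0 mg/L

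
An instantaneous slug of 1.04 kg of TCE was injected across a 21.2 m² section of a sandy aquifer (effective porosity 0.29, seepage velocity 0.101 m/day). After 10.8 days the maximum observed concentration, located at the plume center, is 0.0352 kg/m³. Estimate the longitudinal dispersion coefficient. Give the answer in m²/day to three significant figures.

0.170 m²/day

At the plume center C_max = M/(n_e·A·√(4πDt)), so D = M²/(4πt·(n_e·A·C_max)²).
n_e·A·C_max = 0.29 × 21.2 × 0.0352 = 0.2164 kg/m.
D = 1.04²/(4π × 10.8 × 0.2164²) = 0.170 m²/day.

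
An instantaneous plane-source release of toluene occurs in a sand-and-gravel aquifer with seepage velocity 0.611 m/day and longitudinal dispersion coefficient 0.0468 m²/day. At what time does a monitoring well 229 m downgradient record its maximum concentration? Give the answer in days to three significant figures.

For the 1D instantaneous-source solution, setting ∂C/∂t = 0 at fixed x gives v²t² + 2Dt − x² = 0, so t = (√(D² + v²x²) − D)/v².
√(D² + v²x²) = √(0.0468² + 0.611² × 229²) = 139.9; v² = 0.373321.
t = (139.9 − 0.0468)/0.373321 = 375 days (vs. the pure-advection estimate x/v = 375 d).

375 days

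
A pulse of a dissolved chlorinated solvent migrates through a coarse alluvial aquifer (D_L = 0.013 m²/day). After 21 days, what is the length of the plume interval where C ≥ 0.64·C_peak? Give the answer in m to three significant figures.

1.40 m

The plume is Gaussian with σ = √(2Dt) = √(2 × 0.013 × 21) = 0.7389 m.
C/C_peak = exp(−Δx²/(2σ²)) = 0.64 ⇒ Δx = σ·√(−2 ln 0.64) = 0.7389 × 0.9448 = 0.6981 m.
Width = 2Δx = 1.40 m.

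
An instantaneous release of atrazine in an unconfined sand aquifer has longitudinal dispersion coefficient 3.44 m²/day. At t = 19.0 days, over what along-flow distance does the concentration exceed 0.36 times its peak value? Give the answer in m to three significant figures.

The plume is Gaussian with σ = √(2Dt) = √(2 × 3.44 × 19.0) = 11.43 m.
C/C_peak = exp(−Δx²/(2σ²)) = 0.36 ⇒ Δx = σ·√(−2 ln 0.36) = 11.43 × 1.429 = 16.33 m.
Width = 2Δx = 32.7 m.

32.7 m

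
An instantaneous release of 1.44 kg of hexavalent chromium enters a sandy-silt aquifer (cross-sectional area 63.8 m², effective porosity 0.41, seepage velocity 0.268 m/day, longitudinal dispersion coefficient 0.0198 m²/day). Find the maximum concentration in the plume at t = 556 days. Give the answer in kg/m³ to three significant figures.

The peak of an instantaneous 1D plume sits at x = vt; there the Gaussian factor is 1 and C_max = M/(n_e·A·√(4πDt)), where n_e·A is the pore area the mass is dissolved in.
√(4πDt) = √(4π × 0.0198 × 556) = 11.76 m, so C_max = 1.44/(0.41 × 63.8 × 11.76) = 0.00468 kg/m³.

0.00468 kg/m³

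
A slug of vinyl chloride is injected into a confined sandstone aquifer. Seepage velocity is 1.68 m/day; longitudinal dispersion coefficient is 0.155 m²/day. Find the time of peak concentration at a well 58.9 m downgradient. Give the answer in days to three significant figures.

For the 1D instantaneous-source solution, setting ∂C/∂t = 0 at fixed x gives v²t² + 2Dt − x² = 0, so t = (√(D² + v²x²) − D)/v².
√(D² + v²x²) = √(0.155² + 1.68² × 58.9²) = 98.95; v² = 2.8224.
t = (98.95 − 0.155)/2.8224 = 35.0 days (vs. the pure-advection estimate x/v = 35.1 d).

35.0 days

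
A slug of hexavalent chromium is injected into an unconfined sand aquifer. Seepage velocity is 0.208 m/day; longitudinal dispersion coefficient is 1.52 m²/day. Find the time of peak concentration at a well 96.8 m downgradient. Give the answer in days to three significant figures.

For the 1D instantaneous-source solution, setting ∂C/∂t = 0 at fixed x gives v²t² + 2Dt − x² = 0, so t = (√(D² + v²x²) − D)/v².
√(D² + v²x²) = √(1.52² + 0.208² × 96.8²) = 20.19; v² = 0.043264.
t = (20.19 − 1.52)/0.043264 = 432 days (vs. the pure-advection estimate x/v = 465 d).

432 days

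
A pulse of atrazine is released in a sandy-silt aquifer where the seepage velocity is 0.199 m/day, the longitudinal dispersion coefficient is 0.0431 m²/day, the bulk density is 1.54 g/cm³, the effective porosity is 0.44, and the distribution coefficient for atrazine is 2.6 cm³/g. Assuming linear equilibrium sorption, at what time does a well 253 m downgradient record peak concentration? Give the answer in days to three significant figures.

12800 days

Retardation factor R = 1 + ρ_b·K_d/n = 1 + 1.54 × 2.6/0.44 = 10.10.
Sorption retards both mechanisms: v_R = v/R = 0.01970 m/day, D_R = D/R = 0.004267 m²/day.
Peak time from v_R²t² + 2D_R t − x² = 0: t = (√(D_R² + v_R²x²) − D_R)/v_R².
√(D_R² + v_R²x²) = √(0.004267² + 0.01970² × 253²) = 4.984; v_R² = 0.0003881.
t = (4.984 − 0.004267)/0.0003881 = 12800 days.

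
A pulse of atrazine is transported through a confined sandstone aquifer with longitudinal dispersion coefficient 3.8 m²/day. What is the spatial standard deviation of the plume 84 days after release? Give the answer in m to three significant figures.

25.3 m

Dispersive spreading gives a Gaussian with σ² = 2Dt; advection only shifts the center.
σ = √(2 × 3.8 × 84) = 25.3 m.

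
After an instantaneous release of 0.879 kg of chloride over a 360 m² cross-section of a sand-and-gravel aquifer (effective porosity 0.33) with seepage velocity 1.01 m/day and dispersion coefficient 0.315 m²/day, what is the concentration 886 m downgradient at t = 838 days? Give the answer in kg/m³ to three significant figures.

2.90e-05 kg/m³

For an instantaneous plane source, C(x,t) = M/(n_e·A·√(4πDt)) · exp(−(x−vt)²/(4Dt)), with n_e·A the pore (flow) area.
Plume center vt = 1.01 × 838 = 846.38 m, so the well at 886 m is 39.62 m downgradient of the peak.
√(4πDt) = 57.59 m, giving peak height M/(n_e·A·√(4πDt)) = 0.879/(0.33 × 360 × 57.59) = 0.0001285 kg/m³.
(x−vt)²/(4Dt) = (39.62)²/(4 × 0.315 × 838) = 1.487; exp(−1.487) = 0.2260.
C = 0.0001285 × 0.2260 = 2.90e-05 kg/m³.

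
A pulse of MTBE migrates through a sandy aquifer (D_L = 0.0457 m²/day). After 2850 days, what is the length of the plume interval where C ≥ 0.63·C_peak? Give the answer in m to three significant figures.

31.0 m

The plume is Gaussian with σ = √(2Dt) = √(2 × 0.0457 × 2850) = 16.14 m.
C/C_peak = exp(−Δx²/(2σ²)) = 0.63 ⇒ Δx = σ·√(−2 ln 0.63) = 16.14 × 0.9613 = 15.52 m.
Width = 2Δx = 31.0 m.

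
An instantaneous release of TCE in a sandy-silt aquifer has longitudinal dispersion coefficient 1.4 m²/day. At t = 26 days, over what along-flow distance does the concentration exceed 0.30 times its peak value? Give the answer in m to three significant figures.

The plume is Gaussian with σ = √(2Dt) = √(2 × 1.4 × 26) = 8.532 m.
C/C_peak = exp(−Δx²/(2σ²)) = 0.30 ⇒ Δx = σ·√(−2 ln 0.30) = 8.532 × 1.552 = 13.24 m.
Width = 2Δx = 26.5 m.

26.5 m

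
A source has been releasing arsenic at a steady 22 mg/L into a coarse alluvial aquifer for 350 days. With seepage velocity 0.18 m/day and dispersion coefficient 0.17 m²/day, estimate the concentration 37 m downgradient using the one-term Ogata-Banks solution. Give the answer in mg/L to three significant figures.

21.8 mg/L

For a continuous step input, C/C₀ ≈ ½·erfc((x−vt)/(2√(Dt))).
vt = 0.18 × 350 = 63 m and 2√(Dt) = 2√(0.17 × 350) = 15.43 m.
Argument (x−vt)/(2√(Dt)) = (37 − 63)/15.43 = -1.685; ½·erfc(-1.685) = 0.9914.
C = 22 × 0.9914 = 21.8 mg/L.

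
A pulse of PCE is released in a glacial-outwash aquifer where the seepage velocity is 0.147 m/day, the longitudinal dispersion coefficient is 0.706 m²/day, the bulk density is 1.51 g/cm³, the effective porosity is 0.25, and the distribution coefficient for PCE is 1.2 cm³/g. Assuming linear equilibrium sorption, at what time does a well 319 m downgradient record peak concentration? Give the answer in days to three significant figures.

Retardation factor R = 1 + ρ_b·K_d/n = 1 + 1.51 × 1.2/0.25 = 8.248.
Sorption retards both mechanisms: v_R = v/R = 0.01782 m/day, D_R = D/R = 0.08560 m²/day.
Peak time from v_R²t² + 2D_R t − x² = 0: t = (√(D_R² + v_R²x²) − D_R)/v_R².
√(D_R² + v_R²x²) = √(0.08560² + 0.01782² × 319²) = 5.685; v_R² = 0.0003176.
t = (5.685 − 0.08560)/0.0003176 = 17600 days.

17600 days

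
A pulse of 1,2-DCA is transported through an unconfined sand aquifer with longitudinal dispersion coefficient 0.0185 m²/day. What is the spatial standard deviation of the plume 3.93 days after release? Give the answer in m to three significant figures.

Dispersive spreading gives a Gaussian with σ² = 2Dt; advection only shifts the center.
σ = √(2 × 0.0185 × 3.93) = 0.381 m.

0.381 m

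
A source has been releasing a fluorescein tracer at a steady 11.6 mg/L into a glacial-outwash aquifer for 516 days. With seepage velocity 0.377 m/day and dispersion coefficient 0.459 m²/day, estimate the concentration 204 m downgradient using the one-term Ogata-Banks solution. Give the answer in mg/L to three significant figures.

3.85 mg/L

For a continuous step input, C/C₀ ≈ ½·erfc((x−vt)/(2√(Dt))).
vt = 0.377 × 516 = 194.532 m and 2√(Dt) = 2√(0.459 × 516) = 30.78 m.
Argument (x−vt)/(2√(Dt)) = (204 − 194.532)/30.78 = 0.3076; ½·erfc(0.3076) = 0.3318.
C = 11.6 × 0.3318 = 3.85 mg/L.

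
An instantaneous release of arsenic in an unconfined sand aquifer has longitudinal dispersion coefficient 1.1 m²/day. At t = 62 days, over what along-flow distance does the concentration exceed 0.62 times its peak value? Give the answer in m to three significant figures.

The plume is Gaussian with σ = √(2Dt) = √(2 × 1.1 × 62) = 11.68 m.
C/C_peak = exp(−Δx²/(2σ²)) = 0.62 ⇒ Δx = σ·√(−2 ln 0.62) = 11.68 × 0.9778 = 11.42 m.
Width = 2Δx = 22.8 m.

22.8 m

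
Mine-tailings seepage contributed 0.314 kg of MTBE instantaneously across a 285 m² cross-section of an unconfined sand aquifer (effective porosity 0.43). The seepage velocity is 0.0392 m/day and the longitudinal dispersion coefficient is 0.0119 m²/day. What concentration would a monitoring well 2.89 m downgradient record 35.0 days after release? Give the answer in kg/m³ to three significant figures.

0.000281 kg/m³

For an instantaneous plane source, C(x,t) = M/(n_e·A·√(4πDt)) · exp(−(x−vt)²/(4Dt)), with n_e·A the pore (flow) area.
Plume center vt = 0.0392 × 35.0 = 1.372 m, so the well at 2.89 m is 1.518 m downgradient of the peak.
√(4πDt) = 2.288 m, giving peak height M/(n_e·A·√(4πDt)) = 0.314/(0.43 × 285 × 2.288) = 0.001120 kg/m³.
(x−vt)²/(4Dt) = (1.518)²/(4 × 0.0119 × 35.0) = 1.383; exp(−1.383) = 0.2508.
C = 0.001120 × 0.2508 = 0.000281 kg/m³.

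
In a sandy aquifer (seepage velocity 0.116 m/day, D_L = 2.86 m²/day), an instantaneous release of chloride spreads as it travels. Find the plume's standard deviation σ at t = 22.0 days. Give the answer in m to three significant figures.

Dispersive spreading gives a Gaussian with σ² = 2Dt; advection only shifts the center.
σ = √(2 × 2.86 × 22.0) = 11.2 m.

11.2 m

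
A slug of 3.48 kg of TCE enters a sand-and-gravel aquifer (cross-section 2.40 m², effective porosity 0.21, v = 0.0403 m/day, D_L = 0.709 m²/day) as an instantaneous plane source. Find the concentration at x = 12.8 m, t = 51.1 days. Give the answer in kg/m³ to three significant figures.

0.146 kg/m³

For an instantaneous plane source, C(x,t) = M/(n_e·A·√(4πDt)) · exp(−(x−vt)²/(4Dt)), with n_e·A the pore (flow) area.
Plume center vt = 0.0403 × 51.1 = 2.05933 m, so the well at 12.8 m is 10.74067 m downgradient of the peak.
√(4πDt) = 21.34 m, giving peak height M/(n_e·A·√(4πDt)) = 3.48/(0.21 × 2.40 × 21.34) = 0.3236 kg/m³.
(x−vt)²/(4Dt) = (10.74067)²/(4 × 0.709 × 51.1) = 0.7960; exp(−0.7960) = 0.4511.
C = 0.3236 × 0.4511 = 0.146 kg/m³.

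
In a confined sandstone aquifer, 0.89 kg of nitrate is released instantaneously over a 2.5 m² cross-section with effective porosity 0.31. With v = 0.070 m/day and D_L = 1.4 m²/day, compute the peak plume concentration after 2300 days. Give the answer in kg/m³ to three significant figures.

The peak of an instantaneous 1D plume sits at x = vt; there the Gaussian factor is 1 and C_max = M/(n_e·A·√(4πDt)), where n_e·A is the pore area the mass is dissolved in.
√(4πDt) = √(4π × 1.4 × 2300) = 201.2 m, so C_max = 0.89/(0.31 × 2.5 × 201.2) = 0.00571 kg/m³.

0.00571 kg/m³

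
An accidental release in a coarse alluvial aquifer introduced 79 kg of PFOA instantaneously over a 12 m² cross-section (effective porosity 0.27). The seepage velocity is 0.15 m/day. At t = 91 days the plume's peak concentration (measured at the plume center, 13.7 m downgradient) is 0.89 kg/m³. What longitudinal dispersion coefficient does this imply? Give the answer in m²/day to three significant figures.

At the plume center C_max = M/(n_e·A·√(4πDt)), so D = M²/(4πt·(n_e·A·C_max)²).
n_e·A·C_max = 0.27 × 12 × 0.89 = 2.884 kg/m.
D = 79²/(4π × 91 × 2.884²) = 0.656 m²/day.

0.656 m²/day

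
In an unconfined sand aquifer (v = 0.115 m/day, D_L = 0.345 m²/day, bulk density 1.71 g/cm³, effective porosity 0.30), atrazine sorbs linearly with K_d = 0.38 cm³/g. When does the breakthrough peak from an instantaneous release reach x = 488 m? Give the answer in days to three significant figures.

Retardation factor R = 1 + ρ_b·K_d/n = 1 + 1.71 × 0.38/0.30 = 3.166.
Sorption retards both mechanisms: v_R = v/R = 0.03632 m/day, D_R = D/R = 0.1090 m²/day.
Peak time from v_R²t² + 2D_R t − x² = 0: t = (√(D_R² + v_R²x²) − D_R)/v_R².
√(D_R² + v_R²x²) = √(0.1090² + 0.03632² × 488²) = 17.72; v_R² = 0.001319.
t = (17.72 − 0.1090)/0.001319 = 13400 days.

13400 days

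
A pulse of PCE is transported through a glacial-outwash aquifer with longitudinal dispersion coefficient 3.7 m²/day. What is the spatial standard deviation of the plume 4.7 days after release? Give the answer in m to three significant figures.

5.90 m

Dispersive spreading gives a Gaussian with σ² = 2Dt; advection only shifts the center.
σ = √(2 × 3.7 × 4.7) = 5.90 m.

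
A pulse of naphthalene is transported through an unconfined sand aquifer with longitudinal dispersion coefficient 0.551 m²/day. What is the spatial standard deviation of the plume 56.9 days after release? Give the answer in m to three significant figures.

Dispersive spreading gives a Gaussian with σ² = 2Dt; advection only shifts the center.
σ = √(2 × 0.551 × 56.9) = 7.92 m.

7.92 m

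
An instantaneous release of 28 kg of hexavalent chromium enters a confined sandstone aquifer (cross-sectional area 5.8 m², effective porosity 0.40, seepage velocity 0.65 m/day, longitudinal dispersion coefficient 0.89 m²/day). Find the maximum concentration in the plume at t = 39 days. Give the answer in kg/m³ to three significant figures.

The peak of an instantaneous 1D plume sits at x = vt; there the Gaussian factor is 1 and C_max = M/(n_e·A·√(4πDt)), where n_e·A is the pore area the mass is dissolved in.
√(4πDt) = √(4π × 0.89 × 39) = 20.88 m, so C_max = 28/(0.40 × 5.8 × 20.88) = 0.578 kg/m³.

0.578 kg/m³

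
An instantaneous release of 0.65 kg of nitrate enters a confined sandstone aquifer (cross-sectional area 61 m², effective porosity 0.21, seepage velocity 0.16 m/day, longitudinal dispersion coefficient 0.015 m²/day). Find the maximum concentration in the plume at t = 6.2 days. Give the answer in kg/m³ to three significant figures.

0.0469 kg/m³

The peak of an instantaneous 1D plume sits at x = vt; there the Gaussian factor is 1 and C_max = M/(n_e·A·√(4πDt)), where n_e·A is the pore area the mass is dissolved in.
√(4πDt) = √(4π × 0.015 × 6.2) = 1.081 m, so C_max = 0.65/(0.21 × 61 × 1.081) = 0.0469 kg/m³.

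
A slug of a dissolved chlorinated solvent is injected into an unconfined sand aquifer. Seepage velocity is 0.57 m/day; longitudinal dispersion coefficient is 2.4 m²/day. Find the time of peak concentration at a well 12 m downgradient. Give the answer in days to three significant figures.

For the 1D instantaneous-source solution, setting ∂C/∂t = 0 at fixed x gives v²t² + 2Dt − x² = 0, so t = (√(D² + v²x²) − D)/v².
√(D² + v²x²) = √(2.4² + 0.57² × 12²) = 7.249; v² = 0.3249.
t = (7.249 − 2.4)/0.3249 = 14.9 days (vs. the pure-advection estimate x/v = 21.1 d).

14.9 days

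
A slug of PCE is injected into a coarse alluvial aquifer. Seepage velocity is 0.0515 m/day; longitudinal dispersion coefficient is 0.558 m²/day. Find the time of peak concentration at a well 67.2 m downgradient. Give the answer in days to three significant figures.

For the 1D instantaneous-source solution, setting ∂C/∂t = 0 at fixed x gives v²t² + 2Dt − x² = 0, so t = (√(D² + v²x²) − D)/v².
√(D² + v²x²) = √(0.558² + 0.0515² × 67.2²) = 3.505; v² = 0.00265225.
t = (3.505 − 0.558)/0.00265225 = 1110 days (vs. the pure-advection estimate x/v = 1300 d).

1110 days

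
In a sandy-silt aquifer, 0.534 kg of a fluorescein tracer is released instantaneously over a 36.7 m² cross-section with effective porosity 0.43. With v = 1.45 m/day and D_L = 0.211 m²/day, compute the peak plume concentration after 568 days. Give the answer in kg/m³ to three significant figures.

0.000872 kg/m³

The peak of an instantaneous 1D plume sits at x = vt; there the Gaussian factor is 1 and C_max = M/(n_e·A·√(4πDt)), where n_e·A is the pore area the mass is dissolved in.
√(4πDt) = √(4π × 0.211 × 568) = 38.81 m, so C_max = 0.534/(0.43 × 36.7 × 38.81) = 0.000872 kg/m³.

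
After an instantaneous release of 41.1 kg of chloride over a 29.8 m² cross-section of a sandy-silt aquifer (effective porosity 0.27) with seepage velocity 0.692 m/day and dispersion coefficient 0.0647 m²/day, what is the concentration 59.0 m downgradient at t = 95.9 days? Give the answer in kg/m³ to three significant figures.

0.0651 kg/m³

For an instantaneous plane source, C(x,t) = M/(n_e·A·√(4πDt)) · exp(−(x−vt)²/(4Dt)), with n_e·A the pore (flow) area.
Plume center vt = 0.692 × 95.9 = 66.3628 m, so the well at 59.0 m is 7.3628 m upgradient of the peak.
√(4πDt) = 8.830 m, giving peak height M/(n_e·A·√(4πDt)) = 41.1/(0.27 × 29.8 × 8.830) = 0.5785 kg/m³.
(x−vt)²/(4Dt) = (-7.3628)²/(4 × 0.0647 × 95.9) = 2.184; exp(−2.184) = 0.1126.
C = 0.5785 × 0.1126 = 0.0651 kg/m³.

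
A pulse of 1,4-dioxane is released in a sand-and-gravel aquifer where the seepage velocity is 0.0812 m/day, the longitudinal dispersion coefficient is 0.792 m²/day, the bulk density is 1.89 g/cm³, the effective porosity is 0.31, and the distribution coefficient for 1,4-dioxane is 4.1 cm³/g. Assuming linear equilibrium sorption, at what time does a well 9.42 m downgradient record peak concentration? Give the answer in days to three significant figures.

Retardation factor R = 1 + ρ_b·K_d/n = 1 + 1.89 × 4.1/0.31 = 26.00.
Sorption retards both mechanisms: v_R = v/R = 0.003123 m/day, D_R = D/R = 0.03046 m²/day.
Peak time from v_R²t² + 2D_R t − x² = 0: t = (√(D_R² + v_R²x²) − D_R)/v_R².
√(D_R² + v_R²x²) = √(0.03046² + 0.003123² × 9.42²) = 0.04235; v_R² = 9.753e-06.
t = (0.04235 − 0.03046)/9.753e-06 = 1220 days.

1220 days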